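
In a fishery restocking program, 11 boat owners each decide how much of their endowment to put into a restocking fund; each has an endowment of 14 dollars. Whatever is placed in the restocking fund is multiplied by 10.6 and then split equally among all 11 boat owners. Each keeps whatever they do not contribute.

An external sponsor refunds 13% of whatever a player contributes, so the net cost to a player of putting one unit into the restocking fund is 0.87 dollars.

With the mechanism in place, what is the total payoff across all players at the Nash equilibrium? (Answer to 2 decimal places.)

1652.42 dollars

Under the mechanism each unit contributed yields (10.6/11) / 0.87 = 1.1076 back to its contributor per unit of net cost, which exceeds 1, making full contribution the dominant choice for everyone.
So the Nash equilibrium is full contribution by all 11; the group earns 11 × (14 × 0.13 + 10.6 × 14) = 1652.42.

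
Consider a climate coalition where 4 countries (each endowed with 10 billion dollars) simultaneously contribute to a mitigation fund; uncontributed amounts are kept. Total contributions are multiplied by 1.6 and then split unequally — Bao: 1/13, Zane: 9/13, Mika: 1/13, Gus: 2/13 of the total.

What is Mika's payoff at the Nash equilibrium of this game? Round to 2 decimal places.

Player j's private return per contributed unit is 1.6 × (j's share). Contributing is weakly dominant for j when that share is at least 1/1.6 = 0.6250, and contributing 0 is dominant otherwise.
Zane alone (share 9/13) is above the threshold, contributing 10; the remaining 3 contribute 0. Total contributed: 10.
Mika keeps 10 and receives 1.6 × 10 × 1/13 = 1.23 from the mitigation fund, for a payoff of 11.23.

11.23 billion dollars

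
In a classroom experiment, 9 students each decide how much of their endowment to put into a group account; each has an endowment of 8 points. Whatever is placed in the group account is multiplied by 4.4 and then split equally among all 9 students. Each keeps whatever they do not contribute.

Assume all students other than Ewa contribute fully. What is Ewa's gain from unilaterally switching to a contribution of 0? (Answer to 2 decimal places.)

Switching from a contribution of 8 to 0 lets Ewa keep an extra 8 points, but lowers the group account by 8, which costs Ewa their own share of that drop: 4.4/9 × 8 = 3.91.
Net gain = 8 − 3.91 = 4.09. The private return per contributed unit (0.4889) is below 1, so free-riding is indeed the best response regardless of what the others do.

4.09 points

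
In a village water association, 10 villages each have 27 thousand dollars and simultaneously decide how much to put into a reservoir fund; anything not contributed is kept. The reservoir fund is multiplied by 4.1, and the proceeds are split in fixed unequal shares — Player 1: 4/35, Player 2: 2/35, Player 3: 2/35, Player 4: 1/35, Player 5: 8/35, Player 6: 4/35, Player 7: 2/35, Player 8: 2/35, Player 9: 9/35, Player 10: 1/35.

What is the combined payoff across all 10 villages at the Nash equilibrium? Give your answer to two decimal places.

A player with share s gets back 4.1·s per unit contributed, so full contribution is dominant for anyone with s > 1/4.1 = 0.2439 and zero contribution is dominant for anyone below.
Only Player 9 (9/35) clears that bar, contributing 27; the remaining 9 contribute 0. Total contributed: 27.
The reservoir fund pays out 4.1 × 27 = 110.70 in total (split across the unequal shares, but the aggregate is all that matters for the group sum).
The 9 free-riders keep 27 each, adding 243. Group total = 243 + 110.70 = 353.70.

353.70 thousand dollars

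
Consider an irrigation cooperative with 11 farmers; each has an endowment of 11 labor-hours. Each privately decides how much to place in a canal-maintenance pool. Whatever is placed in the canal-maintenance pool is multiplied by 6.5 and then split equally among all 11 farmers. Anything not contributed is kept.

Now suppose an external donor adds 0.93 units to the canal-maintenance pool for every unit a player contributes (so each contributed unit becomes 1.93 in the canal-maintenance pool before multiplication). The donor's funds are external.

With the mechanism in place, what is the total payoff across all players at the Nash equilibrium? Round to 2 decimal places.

The effective private return per unit is now 6.5 × 1.93 / 11 = 1.1405 > 1, so every player's dominant strategy flips to full contribution.
So the Nash equilibrium is full contribution by all 11; the group earns 6.5 × 1.93 × 121 = 1517.95.

1517.95 labor-hours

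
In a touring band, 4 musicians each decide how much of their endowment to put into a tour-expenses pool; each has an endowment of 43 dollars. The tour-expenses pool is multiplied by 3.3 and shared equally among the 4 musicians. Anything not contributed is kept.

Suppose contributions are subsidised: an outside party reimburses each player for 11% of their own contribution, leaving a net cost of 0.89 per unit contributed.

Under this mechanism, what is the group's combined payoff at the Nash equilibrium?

172.00 dollars

Even with the mechanism, each unit contributed returns only (3.3/4) / 0.89 = 0.9270 per unit of net cost, so contributing nothing is still dominant.
Everyone keeps their endowment and the group total is 4 × 43 = 172.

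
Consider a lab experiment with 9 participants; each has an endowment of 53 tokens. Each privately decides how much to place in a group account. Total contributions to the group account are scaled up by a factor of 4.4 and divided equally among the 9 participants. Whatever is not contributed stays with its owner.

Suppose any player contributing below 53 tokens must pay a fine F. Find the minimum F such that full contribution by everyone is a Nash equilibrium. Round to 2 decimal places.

Given the others contribute fully, the best deviation is to contribute 0 (any partial contribution still incurs the fine and gives up units whose private return 0.4889 is below 1).
Deviating from 53 to 0 saves 53 tokens but forfeits the deviator's share of the drop in the group account: 4.4/9 × 53 = 25.91.
So the deviation gain is 53 − 25.91 = 27.09, and the fine must be at least 27.09 tokens to wipe it out.

27.09 tokens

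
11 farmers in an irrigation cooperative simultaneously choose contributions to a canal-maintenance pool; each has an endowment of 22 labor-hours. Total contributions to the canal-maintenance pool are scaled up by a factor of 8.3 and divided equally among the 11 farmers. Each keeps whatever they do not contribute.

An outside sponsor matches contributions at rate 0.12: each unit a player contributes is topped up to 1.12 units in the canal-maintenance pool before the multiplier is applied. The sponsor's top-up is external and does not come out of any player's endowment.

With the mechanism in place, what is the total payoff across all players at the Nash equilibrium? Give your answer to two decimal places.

Even with the mechanism, each unit contributed returns only 8.3 × 1.12 / 11 = 0.8451 per unit of net cost, so contributing nothing is still dominant.
At the Nash equilibrium no one contributes; group total payoff = 11 × 22 = 242.

242.00 labor-hours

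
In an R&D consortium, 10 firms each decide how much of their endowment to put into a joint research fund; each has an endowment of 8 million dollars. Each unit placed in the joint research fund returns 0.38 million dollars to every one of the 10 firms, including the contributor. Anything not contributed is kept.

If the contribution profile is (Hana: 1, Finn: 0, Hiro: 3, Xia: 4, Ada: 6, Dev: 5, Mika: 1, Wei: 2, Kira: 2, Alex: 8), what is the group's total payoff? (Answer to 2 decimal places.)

Total contributed: 1 + 0 + 3 + 4 + 6 + 5 + 1 + 2 + 2 + 8 = 32; total kept: 10 × 8 − 32 = 48.
The joint research fund pays out 0.38 × 10 × 32 = 121.60 in aggregate.
Group total = 48 + 121.60 = 169.60.

169.60 million dollars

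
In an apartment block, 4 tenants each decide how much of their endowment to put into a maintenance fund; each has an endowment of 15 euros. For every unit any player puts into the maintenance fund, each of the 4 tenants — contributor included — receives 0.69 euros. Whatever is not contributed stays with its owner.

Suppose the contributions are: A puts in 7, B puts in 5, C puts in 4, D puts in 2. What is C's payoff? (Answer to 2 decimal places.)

23.42 euros

Total contributed: 7 + 5 + 4 + 2 = 18.
Each receives 0.69 × 18 = 12.42 from the maintenance fund.
C keeps 15 − 4 = 11, so C's payoff is 11 + 12.42 = 23.42.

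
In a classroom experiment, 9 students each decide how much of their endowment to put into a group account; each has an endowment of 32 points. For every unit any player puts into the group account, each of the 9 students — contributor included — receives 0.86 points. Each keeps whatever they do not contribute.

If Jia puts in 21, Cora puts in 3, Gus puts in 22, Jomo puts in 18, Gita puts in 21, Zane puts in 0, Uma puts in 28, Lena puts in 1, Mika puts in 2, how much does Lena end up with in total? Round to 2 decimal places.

Total contributed: 21 + 3 + 22 + 18 + 21 + 0 + 28 + 1 + 2 = 116.
Each receives 0.86 × 116 = 99.76 from the group account.
Lena keeps 32 − 1 = 31, so Lena's payoff is 31 + 99.76 = 130.76.

130.76 points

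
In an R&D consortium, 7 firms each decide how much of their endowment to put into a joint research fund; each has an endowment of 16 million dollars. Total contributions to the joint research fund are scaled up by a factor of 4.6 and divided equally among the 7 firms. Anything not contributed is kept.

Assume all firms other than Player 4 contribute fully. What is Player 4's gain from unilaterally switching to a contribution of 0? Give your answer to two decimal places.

Switching from a contribution of 16 to 0 lets Player 4 keep an extra 16 million dollars, but lowers the joint research fund by 16, which costs Player 4 their own share of that drop: 4.6/7 × 16 = 10.51.
Net gain = 16 − 10.51 = 5.49. The private return per contributed unit (0.6571) is below 1, so free-riding is indeed the best response regardless of what the others do.

5.49 million dollars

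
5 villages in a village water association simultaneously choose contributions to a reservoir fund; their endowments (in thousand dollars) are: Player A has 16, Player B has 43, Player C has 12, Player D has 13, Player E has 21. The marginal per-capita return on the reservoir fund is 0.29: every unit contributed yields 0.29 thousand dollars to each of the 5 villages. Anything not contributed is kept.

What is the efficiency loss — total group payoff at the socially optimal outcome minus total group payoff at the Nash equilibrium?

The private return per contributed unit is 0.29 < 1 for everyone, so the Nash equilibrium is zero contribution and the group total is Σ E_j = 16 + 43 + 12 + 13 + 21 = 105.
Each contributed unit returns 1.450 to the group, so the social optimum is full contribution by everyone: group total = 1.450 × 105 = 152.25.
Efficiency loss = (1.450 − 1) × 105 = 47.25.

47.25 thousand dollars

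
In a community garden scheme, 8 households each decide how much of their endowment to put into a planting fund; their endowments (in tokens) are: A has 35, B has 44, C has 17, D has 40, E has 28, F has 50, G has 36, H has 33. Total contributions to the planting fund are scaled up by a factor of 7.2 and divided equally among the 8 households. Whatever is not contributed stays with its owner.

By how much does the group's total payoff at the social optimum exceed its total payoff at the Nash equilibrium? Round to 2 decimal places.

1754.60 tokens

The private return per contributed unit is 7.2/8 = 0.9000 < 1 for every player regardless of endowment, so the Nash equilibrium is zero contribution and the group total is Σ E_j = 35 + 44 + 17 + 40 + 28 + 50 + 36 + 33 = 283.
Each contributed unit returns 7.200 to the group, so the social optimum is full contribution by everyone: group total = 7.200 × 283 = 2037.60.
Efficiency loss = (7.200 − 1) × 283 = 1754.60.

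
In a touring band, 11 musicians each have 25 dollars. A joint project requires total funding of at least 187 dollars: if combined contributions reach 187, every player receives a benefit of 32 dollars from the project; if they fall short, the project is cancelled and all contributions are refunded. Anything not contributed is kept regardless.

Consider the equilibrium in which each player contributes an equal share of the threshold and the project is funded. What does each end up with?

Equal share of the threshold: 187/11 = 17.
At this profile no one gains by cutting their contribution: any cut drops the total below 187, the project is cancelled, contributions are refunded, and the deviator ends with 25, which is less than 25 − 17 + 32 = 40. Contributing more than 17 just wastes the excess. So contributing exactly 17 is a best response.
Each player's payoff: 25 − 17 + 32 = 40.

40 dollars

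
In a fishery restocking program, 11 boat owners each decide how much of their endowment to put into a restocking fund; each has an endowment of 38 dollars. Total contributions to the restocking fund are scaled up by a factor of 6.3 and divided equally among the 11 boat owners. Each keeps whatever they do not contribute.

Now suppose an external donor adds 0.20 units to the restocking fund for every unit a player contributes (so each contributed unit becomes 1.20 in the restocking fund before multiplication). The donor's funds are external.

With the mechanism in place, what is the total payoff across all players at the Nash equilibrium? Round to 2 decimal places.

The effective private return is 6.3 × 1.20 / 11 = 0.6873, which is still under 1, so the mechanism doesn't change anyone's dominant strategy: zero contribution.
At the Nash equilibrium no one contributes; group total payoff = 11 × 38 = 418.

418.00 dollars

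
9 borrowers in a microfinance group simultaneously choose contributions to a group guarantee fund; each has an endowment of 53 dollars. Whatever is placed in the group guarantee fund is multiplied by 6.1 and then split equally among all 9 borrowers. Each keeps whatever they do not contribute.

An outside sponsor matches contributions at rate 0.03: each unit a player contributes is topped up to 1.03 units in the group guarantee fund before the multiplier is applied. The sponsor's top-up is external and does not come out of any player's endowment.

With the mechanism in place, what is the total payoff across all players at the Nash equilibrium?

477.00 dollars

Even with the mechanism, each unit contributed returns only 6.1 × 1.03 / 9 = 0.6981 per unit of net cost, so contributing nothing is still dominant.
Everyone keeps their endowment and the group total is 9 × 53 = 477.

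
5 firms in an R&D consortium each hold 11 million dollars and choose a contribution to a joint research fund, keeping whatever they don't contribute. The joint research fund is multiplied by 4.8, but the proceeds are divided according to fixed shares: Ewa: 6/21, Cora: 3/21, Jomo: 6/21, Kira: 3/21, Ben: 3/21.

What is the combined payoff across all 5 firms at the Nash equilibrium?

138.60 million dollars

Each unit j contributes comes back to j as 4.8 × (j's share), so j prefers to contribute only if that share exceeds 1/4.8 = 0.2083; otherwise keeping the unit dominates.
Ewa and Jomo clear that bar, contributing 11 each; the remaining 3 contribute 0. Total contributed: 22.
The joint research fund pays out 4.8 × 22 = 105.60 in total (split across the unequal shares, but the aggregate is all that matters for the group sum).
The 3 free-riders keep 11 each, adding 33. Group total = 33 + 105.60 = 138.60.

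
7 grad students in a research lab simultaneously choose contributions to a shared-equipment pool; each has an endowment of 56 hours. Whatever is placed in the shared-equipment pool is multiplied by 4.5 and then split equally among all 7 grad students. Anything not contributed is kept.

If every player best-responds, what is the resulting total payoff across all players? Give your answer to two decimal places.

Each contributed unit returns 4.5/7 = 0.6429 to its contributor — below 1 — so contributing 0 is dominant for every player. At the Nash equilibrium everyone keeps their 56, and the group total is 7 × 56 = 392.

392.00 hours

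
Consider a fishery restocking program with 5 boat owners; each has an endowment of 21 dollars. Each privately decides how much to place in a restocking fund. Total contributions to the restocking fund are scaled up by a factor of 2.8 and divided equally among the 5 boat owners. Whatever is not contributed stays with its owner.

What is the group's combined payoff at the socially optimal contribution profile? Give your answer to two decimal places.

Each contributed unit returns 2.800 to the group as a whole (0.5600 to each of 5 players), which exceeds 1, so the social optimum is full contribution: group total = 2.800 × 105 = 294.00.

294.00 dollars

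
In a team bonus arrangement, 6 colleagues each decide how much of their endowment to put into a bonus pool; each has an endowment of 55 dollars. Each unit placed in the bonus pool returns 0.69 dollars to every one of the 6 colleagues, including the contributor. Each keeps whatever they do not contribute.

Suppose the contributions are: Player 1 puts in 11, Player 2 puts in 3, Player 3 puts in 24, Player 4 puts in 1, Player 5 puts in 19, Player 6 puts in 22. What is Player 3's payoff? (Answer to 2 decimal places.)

Total contributed: 11 + 3 + 24 + 1 + 19 + 22 = 80.
Each receives 0.69 × 80 = 55.20 from the bonus pool.
Player 3 keeps 55 − 24 = 31, so Player 3's payoff is 31 + 55.20 = 86.20.

86.20 dollars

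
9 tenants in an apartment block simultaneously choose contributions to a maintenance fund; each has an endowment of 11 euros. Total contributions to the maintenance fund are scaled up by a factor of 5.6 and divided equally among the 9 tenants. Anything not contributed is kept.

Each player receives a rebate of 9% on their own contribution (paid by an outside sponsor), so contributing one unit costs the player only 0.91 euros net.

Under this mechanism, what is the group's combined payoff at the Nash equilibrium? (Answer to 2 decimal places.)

99.00 euros

With the mechanism, a contributed unit returns (5.6/9) / 0.91 = 0.6838 per unit of net cost — still below 1 — so contributing 0 remains dominant for every player.
At the Nash equilibrium no one contributes; group total payoff = 9 × 11 = 99.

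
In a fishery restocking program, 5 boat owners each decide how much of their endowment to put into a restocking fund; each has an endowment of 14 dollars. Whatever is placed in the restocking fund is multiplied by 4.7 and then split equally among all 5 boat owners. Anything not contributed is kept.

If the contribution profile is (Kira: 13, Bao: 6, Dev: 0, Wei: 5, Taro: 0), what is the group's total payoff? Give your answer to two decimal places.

Total contributed: 13 + 6 + 0 + 5 + 0 = 24; total kept: 5 × 14 − 24 = 46.
The restocking fund pays out 4.7 × 24 = 112.80 in aggregate.
Group total = 46 + 112.80 = 158.80.

158.80 dollars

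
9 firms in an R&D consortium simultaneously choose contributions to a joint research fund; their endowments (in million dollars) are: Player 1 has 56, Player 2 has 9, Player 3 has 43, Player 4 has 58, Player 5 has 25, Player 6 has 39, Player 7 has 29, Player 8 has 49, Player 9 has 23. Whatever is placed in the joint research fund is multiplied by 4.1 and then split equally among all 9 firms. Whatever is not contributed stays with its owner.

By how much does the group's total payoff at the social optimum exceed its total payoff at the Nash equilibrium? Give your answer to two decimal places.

The private return per contributed unit is 4.1/9 = 0.4556 < 1 for every player regardless of endowment, so the Nash equilibrium is zero contribution and the group total is Σ E_j = 56 + 9 + 43 + 58 + 25 + 39 + 29 + 49 + 23 = 331.
Each contributed unit returns 4.100 to the group, so the social optimum is full contribution by everyone: group total = 4.100 × 331 = 1357.10.
Efficiency loss = (4.100 − 1) × 331 = 1026.10.

1026.10 million dollars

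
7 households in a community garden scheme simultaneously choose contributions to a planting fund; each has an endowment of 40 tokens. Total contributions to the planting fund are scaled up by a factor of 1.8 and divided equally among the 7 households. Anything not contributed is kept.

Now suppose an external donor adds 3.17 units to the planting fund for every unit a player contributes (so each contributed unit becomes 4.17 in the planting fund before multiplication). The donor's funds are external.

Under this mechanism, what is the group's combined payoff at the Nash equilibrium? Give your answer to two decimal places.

2101.68 tokens

With the mechanism, a contributed unit returns 1.8 × 4.17 / 7 = 1.0723 per unit of net cost to the contributor — now above 1 — so contributing fully is weakly dominant for every player.
At the Nash equilibrium everyone contributes 40. Group total payoff = 1.8 × 4.17 × 280 = 2101.68.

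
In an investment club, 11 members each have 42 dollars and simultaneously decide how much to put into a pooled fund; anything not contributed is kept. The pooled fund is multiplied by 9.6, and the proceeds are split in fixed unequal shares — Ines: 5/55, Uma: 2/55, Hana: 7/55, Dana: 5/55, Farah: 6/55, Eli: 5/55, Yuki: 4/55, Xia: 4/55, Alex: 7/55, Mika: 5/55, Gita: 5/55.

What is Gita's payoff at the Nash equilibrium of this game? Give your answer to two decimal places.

Player j's private return per contributed unit is 9.6 × (j's share). Contributing is weakly dominant for j when that share is at least 1/9.6 = 0.1042, and contributing 0 is dominant otherwise.
The shares above 0.1042 belong to Hana, Farah and Alex, contributing 42 each; the remaining 8 contribute 0. Total contributed: 126.
Gita keeps 42 and receives 9.6 × 126 × 5/55 = 109.96 from the pooled fund, for a payoff of 151.96.

151.96 dollars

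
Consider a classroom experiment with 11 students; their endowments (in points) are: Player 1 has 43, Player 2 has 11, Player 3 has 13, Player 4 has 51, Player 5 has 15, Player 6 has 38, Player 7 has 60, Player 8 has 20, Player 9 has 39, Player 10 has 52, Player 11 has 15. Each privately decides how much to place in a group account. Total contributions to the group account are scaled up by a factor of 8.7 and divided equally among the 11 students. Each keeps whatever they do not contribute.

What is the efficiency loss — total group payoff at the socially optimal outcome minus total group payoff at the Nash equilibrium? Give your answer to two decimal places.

2748.90 points

The private return per contributed unit is 8.7/11 = 0.7909 < 1 for every player regardless of endowment, so the Nash equilibrium is zero contribution and the group total is Σ E_j = 43 + 11 + 13 + 51 + 15 + 38 + 60 + 20 + 39 + 52 + 15 = 357.
Each contributed unit returns 8.700 to the group, so the social optimum is full contribution by everyone: group total = 8.700 × 357 = 3105.90.
Efficiency loss = (8.700 − 1) × 357 = 2748.90.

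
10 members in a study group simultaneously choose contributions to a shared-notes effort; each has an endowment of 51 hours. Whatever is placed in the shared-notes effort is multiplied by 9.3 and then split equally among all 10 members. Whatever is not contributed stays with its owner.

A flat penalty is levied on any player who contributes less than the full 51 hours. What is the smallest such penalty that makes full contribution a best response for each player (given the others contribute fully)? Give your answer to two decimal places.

Given the others contribute fully, the best deviation is to contribute 0 (any partial contribution still incurs the fine and gives up units whose private return 0.9300 is below 1).
Deviating from 51 to 0 saves 51 hours but forfeits the deviator's share of the drop in the shared-notes effort: 9.3/10 × 51 = 47.43.
So the deviation gain is 51 − 47.43 = 3.57, and the fine must be at least 3.57 hours to wipe it out.

3.57 hours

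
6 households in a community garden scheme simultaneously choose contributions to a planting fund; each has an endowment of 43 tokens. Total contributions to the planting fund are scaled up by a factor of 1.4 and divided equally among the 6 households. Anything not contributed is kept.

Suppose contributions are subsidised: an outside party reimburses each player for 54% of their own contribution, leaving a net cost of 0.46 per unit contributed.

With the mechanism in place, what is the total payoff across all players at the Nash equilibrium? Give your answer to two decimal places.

258.00 tokens

The effective private return is (1.4/6) / 0.46 = 0.5072, which is still under 1, so the mechanism doesn't change anyone's dominant strategy: zero contribution.
Everyone keeps their endowment and the group total is 6 × 43 = 258.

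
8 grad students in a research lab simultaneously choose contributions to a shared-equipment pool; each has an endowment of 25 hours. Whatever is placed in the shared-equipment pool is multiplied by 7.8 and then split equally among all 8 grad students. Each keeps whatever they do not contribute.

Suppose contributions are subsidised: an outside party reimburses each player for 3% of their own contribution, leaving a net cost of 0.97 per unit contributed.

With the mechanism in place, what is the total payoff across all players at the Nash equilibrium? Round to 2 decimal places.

The effective private return per unit is now (7.8/8) / 0.97 = 1.0052 > 1, so every player's dominant strategy flips to full contribution.
So the Nash equilibrium is full contribution by all 8; the group earns 8 × (25 × 0.03 + 7.8 × 25) = 1566.00.

1566.00 hours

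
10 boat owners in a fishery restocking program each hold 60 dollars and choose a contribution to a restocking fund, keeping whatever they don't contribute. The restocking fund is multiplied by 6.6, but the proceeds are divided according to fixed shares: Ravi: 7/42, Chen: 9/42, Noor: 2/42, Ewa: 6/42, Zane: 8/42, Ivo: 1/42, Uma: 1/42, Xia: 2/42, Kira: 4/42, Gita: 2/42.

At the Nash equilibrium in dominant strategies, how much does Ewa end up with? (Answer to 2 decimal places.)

For player j, contributing a unit is worthwhile iff 6.6 × (j's share) ≥ 1, i.e. iff j's share is at least 0.1515.
Ravi, Chen and Zane are above the threshold, contributing 60 each; the remaining 7 contribute 0. Total contributed: 180.
Ewa keeps 60 and receives 6.6 × 180 × 6/42 = 169.71 from the restocking fund, for a payoff of 229.71.

229.71 dollars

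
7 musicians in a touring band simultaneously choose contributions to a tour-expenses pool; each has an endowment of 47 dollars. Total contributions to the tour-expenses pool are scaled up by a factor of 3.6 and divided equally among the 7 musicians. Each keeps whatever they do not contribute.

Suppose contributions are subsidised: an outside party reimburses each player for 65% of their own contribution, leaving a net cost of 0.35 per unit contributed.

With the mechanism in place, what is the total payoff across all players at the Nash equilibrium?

1398.25 dollars

With the mechanism, a contributed unit returns (3.6/7) / 0.35 = 1.4694 per unit of net cost to the contributor — now above 1 — so contributing fully is weakly dominant for every player.
At the Nash equilibrium everyone contributes 47. Group total payoff = 7 × (47 × 0.65 + 3.6 × 47) = 1398.25.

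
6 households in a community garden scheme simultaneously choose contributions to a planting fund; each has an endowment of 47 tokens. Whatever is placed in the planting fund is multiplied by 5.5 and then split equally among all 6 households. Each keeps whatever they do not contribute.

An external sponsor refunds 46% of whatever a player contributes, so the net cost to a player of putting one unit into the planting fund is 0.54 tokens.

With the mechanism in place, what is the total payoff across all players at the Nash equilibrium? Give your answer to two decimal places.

The effective private return per unit is now (5.5/6) / 0.54 = 1.6975 > 1, so every player's dominant strategy flips to full contribution.
At the Nash equilibrium everyone contributes 47. Group total payoff = 6 × (47 × 0.46 + 5.5 × 47) = 1680.72.

1680.72 tokens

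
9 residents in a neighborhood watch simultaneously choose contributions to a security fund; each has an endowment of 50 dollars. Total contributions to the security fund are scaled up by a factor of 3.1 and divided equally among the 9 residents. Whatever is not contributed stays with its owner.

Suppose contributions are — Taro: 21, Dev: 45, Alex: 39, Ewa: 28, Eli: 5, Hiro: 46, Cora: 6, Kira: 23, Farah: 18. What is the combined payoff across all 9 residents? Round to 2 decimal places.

Total contributed: 21 + 45 + 39 + 28 + 5 + 46 + 6 + 23 + 18 = 231; total kept: 9 × 50 − 231 = 219.
The security fund pays out 3.1 × 231 = 716.10 in aggregate.
Group total = 219 + 716.10 = 935.10.

935.10 dollars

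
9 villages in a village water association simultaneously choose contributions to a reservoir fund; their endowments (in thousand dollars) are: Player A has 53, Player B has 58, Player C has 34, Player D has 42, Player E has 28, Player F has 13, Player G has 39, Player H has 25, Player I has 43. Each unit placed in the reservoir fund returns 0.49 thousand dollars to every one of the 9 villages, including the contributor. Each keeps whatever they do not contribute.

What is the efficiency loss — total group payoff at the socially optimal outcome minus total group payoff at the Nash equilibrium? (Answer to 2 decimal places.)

1142.35 thousand dollars

The private return per contributed unit is 0.49 < 1 for everyone, so the Nash equilibrium is zero contribution and the group total is Σ E_j = 53 + 58 + 34 + 42 + 28 + 13 + 39 + 25 + 43 = 335.
Each contributed unit returns 4.410 to the group, so the social optimum is full contribution by everyone: group total = 4.410 × 335 = 1477.35.
Efficiency loss = (4.410 − 1) × 335 = 1142.35.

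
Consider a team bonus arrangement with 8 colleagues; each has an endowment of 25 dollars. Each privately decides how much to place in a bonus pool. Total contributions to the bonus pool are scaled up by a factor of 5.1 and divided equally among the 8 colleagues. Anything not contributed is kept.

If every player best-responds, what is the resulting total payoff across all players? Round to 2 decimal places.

Each contributed unit returns 5.1/8 = 0.6375 to its contributor — below 1 — so contributing 0 is dominant for every player. At the Nash equilibrium everyone keeps their 25, and the group total is 8 × 25 = 200.

200.00 dollars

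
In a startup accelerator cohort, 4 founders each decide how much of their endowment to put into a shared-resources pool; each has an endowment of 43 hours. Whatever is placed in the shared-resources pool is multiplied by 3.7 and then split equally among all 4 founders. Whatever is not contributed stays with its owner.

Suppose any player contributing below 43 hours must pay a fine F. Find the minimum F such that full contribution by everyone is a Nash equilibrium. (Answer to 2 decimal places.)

3.23 hours

Given the others contribute fully, the best deviation is to contribute 0 (any partial contribution still incurs the fine and gives up units whose private return 0.9250 is below 1).
Deviating from 43 to 0 saves 43 hours but forfeits the deviator's share of the drop in the shared-resources pool: 3.7/4 × 43 = 39.77.
So the deviation gain is 43 − 39.77 = 3.23, and the fine must be at least 3.23 hours to wipe it out.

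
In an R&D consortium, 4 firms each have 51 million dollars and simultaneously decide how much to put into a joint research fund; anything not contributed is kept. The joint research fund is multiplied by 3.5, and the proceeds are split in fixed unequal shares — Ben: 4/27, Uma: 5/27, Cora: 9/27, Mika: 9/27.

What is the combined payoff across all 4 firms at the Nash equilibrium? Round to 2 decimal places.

Each unit j contributes comes back to j as 3.5 × (j's share), so j prefers to contribute only if that share exceeds 1/3.5 = 0.2857; otherwise keeping the unit dominates.
The shares above 0.2857 belong to Cora and Mika, contributing 51 each; the remaining 2 contribute 0. Total contributed: 102.
The joint research fund pays out 3.5 × 102 = 357.00 in total (split across the unequal shares, but the aggregate is all that matters for the group sum).
The 2 free-riders keep 51 each, adding 102. Group total = 102 + 357.00 = 459.00.

459.00 million dollars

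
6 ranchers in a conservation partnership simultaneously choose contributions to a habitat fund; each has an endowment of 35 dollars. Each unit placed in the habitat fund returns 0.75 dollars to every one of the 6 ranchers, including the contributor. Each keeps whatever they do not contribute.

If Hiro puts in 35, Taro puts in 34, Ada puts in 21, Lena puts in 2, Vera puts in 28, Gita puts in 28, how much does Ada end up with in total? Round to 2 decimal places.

Total contributed: 35 + 34 + 21 + 2 + 28 + 28 = 148.
Each receives 0.75 × 148 = 111.00 from the habitat fund.
Ada keeps 35 − 21 = 14, so Ada's payoff is 14 + 111.00 = 125.00.

125.00 dollars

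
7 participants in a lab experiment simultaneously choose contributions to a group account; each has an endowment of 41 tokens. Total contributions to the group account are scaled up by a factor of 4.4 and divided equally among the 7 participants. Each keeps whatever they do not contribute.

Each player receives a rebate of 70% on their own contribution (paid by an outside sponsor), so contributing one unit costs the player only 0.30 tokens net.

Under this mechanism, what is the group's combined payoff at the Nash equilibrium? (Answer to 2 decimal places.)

The effective private return per unit is now (4.4/7) / 0.30 = 2.0952 > 1, so every player's dominant strategy flips to full contribution.
So the Nash equilibrium is full contribution by all 7; the group earns 7 × (41 × 0.70 + 4.4 × 41) = 1463.70.

1463.70 tokens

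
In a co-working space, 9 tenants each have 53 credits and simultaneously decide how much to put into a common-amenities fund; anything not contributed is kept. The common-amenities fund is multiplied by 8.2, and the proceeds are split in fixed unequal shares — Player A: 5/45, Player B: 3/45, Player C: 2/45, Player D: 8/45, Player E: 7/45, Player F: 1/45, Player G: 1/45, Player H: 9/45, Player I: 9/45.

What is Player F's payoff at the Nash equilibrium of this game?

For player j, contributing a unit is worthwhile iff 8.2 × (j's share) ≥ 1, i.e. iff j's share is at least 0.1220.
The shares above 0.1220 belong to Player D, Player E, Player H and Player I, contributing 53 each; the remaining 5 contribute 0. Total contributed: 212.
Player F keeps 53 and receives 8.2 × 212 × 1/45 = 38.63 from the common-amenities fund, for a payoff of 91.63.

91.63 credits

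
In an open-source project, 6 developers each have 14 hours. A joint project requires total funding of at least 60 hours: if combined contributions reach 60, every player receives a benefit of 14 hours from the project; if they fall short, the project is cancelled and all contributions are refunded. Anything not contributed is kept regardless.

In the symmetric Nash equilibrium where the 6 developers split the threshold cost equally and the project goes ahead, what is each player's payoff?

Equal share of the threshold: 60/6 = 10.
At this profile no one gains by cutting their contribution: any cut drops the total below 60, the project is cancelled, contributions are refunded, and the deviator ends with 14, which is less than 14 − 10 + 14 = 18. Contributing more than 10 just wastes the excess. So contributing exactly 10 is a best response.
Each player's payoff: 14 − 10 + 14 = 18.

18 hours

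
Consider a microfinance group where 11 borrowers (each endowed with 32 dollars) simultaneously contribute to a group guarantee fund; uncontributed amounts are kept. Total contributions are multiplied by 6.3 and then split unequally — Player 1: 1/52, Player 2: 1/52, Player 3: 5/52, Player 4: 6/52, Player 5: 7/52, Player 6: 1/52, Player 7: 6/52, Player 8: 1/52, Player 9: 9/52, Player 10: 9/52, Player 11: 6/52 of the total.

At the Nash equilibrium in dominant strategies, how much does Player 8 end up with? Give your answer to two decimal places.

For player j, contributing a unit is worthwhile iff 6.3 × (j's share) ≥ 1, i.e. iff j's share is at least 0.1587.
Player 9 and Player 10 clear that bar, contributing 32 each; the remaining 9 contribute 0. Total contributed: 64.
Player 8 keeps 32 and receives 6.3 × 64 × 1/52 = 7.75 from the group guarantee fund, for a payoff of 39.75.

39.75 dollars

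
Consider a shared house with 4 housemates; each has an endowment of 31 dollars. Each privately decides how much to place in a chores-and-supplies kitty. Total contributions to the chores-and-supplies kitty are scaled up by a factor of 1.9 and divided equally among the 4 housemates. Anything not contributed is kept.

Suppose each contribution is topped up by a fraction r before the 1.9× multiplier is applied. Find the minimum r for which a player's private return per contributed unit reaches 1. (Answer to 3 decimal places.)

1.105

With matching at rate r, one contributed unit becomes (1 + r) in the chores-and-supplies kitty and returns 1.9 × (1 + r) / 4 to the contributor.
Setting this equal to 1: 1 + r = 4/1.9 = 2.1053.
So the minimum matching rate is r = 2.1053 − 1 = 1.105.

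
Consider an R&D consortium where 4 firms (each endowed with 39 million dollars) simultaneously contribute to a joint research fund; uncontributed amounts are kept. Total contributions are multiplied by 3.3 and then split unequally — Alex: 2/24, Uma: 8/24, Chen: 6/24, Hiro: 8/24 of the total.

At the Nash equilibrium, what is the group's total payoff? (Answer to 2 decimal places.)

335.40 million dollars

A player with share s gets back 3.3·s per unit contributed, so full contribution is dominant for anyone with s > 1/3.3 = 0.3030 and zero contribution is dominant for anyone below.
The shares above 0.3030 belong to Uma and Hiro, contributing 39 each; the remaining 2 contribute 0. Total contributed: 78.
The joint research fund pays out 3.3 × 78 = 257.40 in total (split across the unequal shares, but the aggregate is all that matters for the group sum).
The 2 free-riders keep 39 each, adding 78. Group total = 78 + 257.40 = 335.40.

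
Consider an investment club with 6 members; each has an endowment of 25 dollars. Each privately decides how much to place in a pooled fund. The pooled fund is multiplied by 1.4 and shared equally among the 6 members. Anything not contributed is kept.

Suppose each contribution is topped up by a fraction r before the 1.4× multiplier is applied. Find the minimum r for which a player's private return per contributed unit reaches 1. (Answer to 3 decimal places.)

3.286

With matching at rate r, one contributed unit becomes (1 + r) in the pooled fund and returns 1.4 × (1 + r) / 6 to the contributor.
Setting this equal to 1: 1 + r = 6/1.4 = 4.2857.
So the minimum matching rate is r = 4.2857 − 1 = 3.286.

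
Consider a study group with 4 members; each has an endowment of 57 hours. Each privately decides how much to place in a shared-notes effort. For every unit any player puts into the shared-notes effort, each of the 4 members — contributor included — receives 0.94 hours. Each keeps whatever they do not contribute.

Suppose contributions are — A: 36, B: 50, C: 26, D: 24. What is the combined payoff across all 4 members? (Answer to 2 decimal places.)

603.36 hours

Total contributed: 36 + 50 + 26 + 24 = 136; total kept: 4 × 57 − 136 = 92.
The shared-notes effort pays out 0.94 × 4 × 136 = 511.36 in aggregate.
Group total = 92 + 511.36 = 603.36.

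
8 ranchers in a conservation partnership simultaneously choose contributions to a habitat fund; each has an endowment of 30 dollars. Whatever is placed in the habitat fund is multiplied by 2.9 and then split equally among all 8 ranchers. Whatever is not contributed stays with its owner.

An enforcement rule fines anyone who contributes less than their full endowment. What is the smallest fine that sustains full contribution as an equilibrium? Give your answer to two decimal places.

19.13 dollars

Given the others contribute fully, the best deviation is to contribute 0 (any partial contribution still incurs the fine and gives up units whose private return 0.3625 is below 1).
Deviating from 30 to 0 saves 30 dollars but forfeits the deviator's share of the drop in the habitat fund: 2.9/8 × 30 = 10.87.
So the deviation gain is 30 − 10.87 = 19.13, and the fine must be at least 19.13 dollars to wipe it out.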